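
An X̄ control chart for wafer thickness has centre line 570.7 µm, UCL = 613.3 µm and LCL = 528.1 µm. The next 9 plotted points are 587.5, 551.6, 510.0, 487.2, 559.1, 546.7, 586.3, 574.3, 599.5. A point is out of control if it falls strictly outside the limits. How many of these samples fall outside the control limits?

Compare each point to [528.1, 613.3]: sample 3 = 510.0 < LCL; sample 4 = 487.2 < LCL.

2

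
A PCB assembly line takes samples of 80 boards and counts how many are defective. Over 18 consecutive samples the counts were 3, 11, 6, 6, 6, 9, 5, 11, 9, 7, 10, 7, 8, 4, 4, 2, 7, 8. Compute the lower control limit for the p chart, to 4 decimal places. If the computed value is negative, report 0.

0.0000

p̄ = Σdᵢ / (k·n) = 123 / (18 × 80) = 0.08542
LCL = p̄ − 3·√(p̄(1−p̄)/n) = 0.08542 − 3 × 0.03125 = -0.00833 → 0 (negative, so LCL = 0)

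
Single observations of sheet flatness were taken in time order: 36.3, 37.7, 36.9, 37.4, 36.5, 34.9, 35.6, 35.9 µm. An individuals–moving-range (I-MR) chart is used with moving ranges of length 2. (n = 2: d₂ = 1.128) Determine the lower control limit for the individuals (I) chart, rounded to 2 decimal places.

34.04

X̄ = (36.3 + 37.7 + 36.9 + 37.4 + 36.5 + 34.9 + 35.6 + 35.9) / 8 = 36.4000
Moving ranges: 1.4, 0.8, 0.5, 0.9, 1.6, 0.7, 0.3; M̄R̄ = 6.2000 / 7 = 0.8857
LCL = X̄ − 3·M̄R̄/d₂ = 36.4000 − 3 × 0.8857 / 1.128 = 34.0444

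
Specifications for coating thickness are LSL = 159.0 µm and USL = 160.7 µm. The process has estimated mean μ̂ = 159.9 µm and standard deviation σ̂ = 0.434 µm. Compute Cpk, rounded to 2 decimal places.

Cpu = (USL − μ̂) / (3σ̂) = (160.7 − 159.9) / (3 × 0.434) = 0.6144; Cpl = (μ̂ − LSL) / (3σ̂) = (159.9 − 159.0) / (3 × 0.434) = 0.6912; Cpk = min(Cpu, Cpl) = 0.6144

0.61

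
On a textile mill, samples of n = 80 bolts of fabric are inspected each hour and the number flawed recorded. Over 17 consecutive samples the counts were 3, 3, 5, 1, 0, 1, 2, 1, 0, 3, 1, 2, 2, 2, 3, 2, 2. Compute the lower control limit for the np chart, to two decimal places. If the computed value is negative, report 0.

0.00

p̄ = Σdᵢ / (k·n) = 33 / (17 × 80) = 0.02426
LCL = np̄ − 3·√(np̄(1−p̄)) = 1.9412 − 3 × 1.3763 = -2.1876 → 0 (negative, so LCL = 0)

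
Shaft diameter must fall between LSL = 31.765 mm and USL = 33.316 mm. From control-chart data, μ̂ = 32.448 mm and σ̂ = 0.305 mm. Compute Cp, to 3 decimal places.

0.848

Cp = (USL − LSL) / (6σ̂) = (33.316 − 31.765) / (6 × 0.305) = 1.5510 / 1.8300 = 0.8475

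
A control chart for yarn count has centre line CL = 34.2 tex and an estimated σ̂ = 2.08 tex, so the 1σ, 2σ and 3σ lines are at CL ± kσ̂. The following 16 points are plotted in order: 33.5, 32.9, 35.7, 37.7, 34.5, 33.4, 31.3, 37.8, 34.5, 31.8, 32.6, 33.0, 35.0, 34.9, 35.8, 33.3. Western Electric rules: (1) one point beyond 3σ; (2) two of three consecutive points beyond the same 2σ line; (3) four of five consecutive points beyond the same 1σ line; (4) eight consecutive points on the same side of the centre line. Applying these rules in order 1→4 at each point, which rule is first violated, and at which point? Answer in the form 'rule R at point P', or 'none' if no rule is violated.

none

Zone of each point (C = within 1σ̂, B = 1σ̂–2σ̂, A = 2σ̂–3σ̂, * = beyond 3σ̂; sign = side of CL): 1:-C, 2:-C, 3:+C, 4:+B, 5:+C, 6:-C, 7:-B, 8:+B, 9:+C, 10:-B, 11:-C, 12:-C, 13:+C, 14:+C, 15:+C, 16:-C
No rule fires across all 16 points.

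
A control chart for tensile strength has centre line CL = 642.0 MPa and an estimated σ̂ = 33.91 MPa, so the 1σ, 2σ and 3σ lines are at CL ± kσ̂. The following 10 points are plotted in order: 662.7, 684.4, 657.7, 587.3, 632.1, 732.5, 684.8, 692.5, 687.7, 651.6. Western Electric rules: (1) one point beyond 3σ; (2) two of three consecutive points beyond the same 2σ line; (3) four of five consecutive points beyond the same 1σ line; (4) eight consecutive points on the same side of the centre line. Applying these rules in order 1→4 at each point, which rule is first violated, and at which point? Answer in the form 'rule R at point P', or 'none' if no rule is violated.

Zone of each point (C = within 1σ̂, B = 1σ̂–2σ̂, A = 2σ̂–3σ̂, * = beyond 3σ̂; sign = side of CL): 1:+C, 2:+B, 3:+C, 4:-B, 5:-C, 6:+A, 7:+B, 8:+B, 9:+B, 10:+C
Rule 3 (four of five consecutive points beyond the same 1σ limit) is satisfied at point 9.

rule 3 at point 9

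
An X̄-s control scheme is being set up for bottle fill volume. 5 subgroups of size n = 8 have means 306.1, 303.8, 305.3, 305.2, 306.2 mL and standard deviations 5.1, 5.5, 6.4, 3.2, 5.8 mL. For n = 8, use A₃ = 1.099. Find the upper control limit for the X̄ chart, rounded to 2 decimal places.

311.03

X̄̄ = (306.1 + 303.8 + 305.3 + 305.2 + 306.2) / 5 = 305.3200
s̄ = (5.1 + 5.5 + 6.4 + 3.2 + 5.8) / 5 = 5.2000
UCL = X̄̄ + A₃·s̄ = 305.3200 + 1.099 × 5.2000 = 311.0348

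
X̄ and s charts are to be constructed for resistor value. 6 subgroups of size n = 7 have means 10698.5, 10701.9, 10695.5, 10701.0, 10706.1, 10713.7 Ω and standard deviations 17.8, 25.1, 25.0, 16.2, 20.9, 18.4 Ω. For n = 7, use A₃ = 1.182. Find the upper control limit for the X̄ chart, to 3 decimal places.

10727.093

X̄̄ = (10698.5 + 10701.9 + 10695.5 + 10701.0 + 10706.1 + 10713.7) / 6 = 10702.7833
s̄ = (17.8 + 25.1 + 25.0 + 16.2 + 20.9 + 18.4) / 6 = 20.5667
UCL = X̄̄ + A₃·s̄ = 10702.7833 + 1.182 × 20.5667 = 10727.0931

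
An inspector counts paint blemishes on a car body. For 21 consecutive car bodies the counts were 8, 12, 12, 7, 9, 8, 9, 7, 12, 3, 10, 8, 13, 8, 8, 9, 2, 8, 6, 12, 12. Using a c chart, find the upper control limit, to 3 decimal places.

17.570

c̄ = (8 + 12 + 12 + 7 + 9 + 8 + 9 + 7 + 12 + 3 + 10 + 8 + 13 + 8 + 8 + 9 + 2 + 8 + 6 + 12 + 12) / 21 = 183 / 21 = 8.7143
UCL = c̄ + 3√c̄ = 8.7143 + 3 × √8.7143 = 8.7143 + 3 × 2.9520 = 17.5703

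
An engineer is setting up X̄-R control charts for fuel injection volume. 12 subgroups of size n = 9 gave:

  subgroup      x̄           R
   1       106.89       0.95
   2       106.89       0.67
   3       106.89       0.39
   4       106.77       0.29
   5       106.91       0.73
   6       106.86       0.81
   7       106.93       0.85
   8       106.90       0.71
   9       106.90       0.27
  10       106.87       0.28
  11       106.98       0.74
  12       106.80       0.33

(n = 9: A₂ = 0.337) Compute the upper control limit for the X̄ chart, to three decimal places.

X̄̄ = (106.89 + 106.89 + 106.89 + 106.77 + 106.91 + 106.86 + 106.93 + 106.90 + 106.90 + 106.87 + 106.98 + 106.80) / 12 = 1282.5900 / 12 = 106.8825
R̄ = (0.95 + 0.67 + 0.39 + 0.29 + 0.73 + 0.81 + 0.85 + 0.71 + 0.27 + 0.28 + 0.74 + 0.33) / 12 = 7.0200 / 12 = 0.5850
UCL = X̄̄ + A₂·R̄ = 106.8825 + 0.337 × 0.5850 = 107.0796

107.080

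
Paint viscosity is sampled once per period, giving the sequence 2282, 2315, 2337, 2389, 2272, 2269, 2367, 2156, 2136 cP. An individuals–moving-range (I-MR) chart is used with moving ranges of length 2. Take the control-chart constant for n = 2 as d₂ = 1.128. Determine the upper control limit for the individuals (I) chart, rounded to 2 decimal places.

2465.17

X̄ = (2282 + 2315 + 2337 + 2389 + 2272 + 2269 + 2367 + 2156 + 2136) / 9 = 2280.3333
Moving ranges: 33, 22, 52, 117, 3, 98, 211, 20; M̄R̄ = 556.0000 / 8 = 69.5000
UCL = X̄ + 3·M̄R̄/d₂ = 2280.3333 + 3 × 69.5000 / 1.128 = 2465.1738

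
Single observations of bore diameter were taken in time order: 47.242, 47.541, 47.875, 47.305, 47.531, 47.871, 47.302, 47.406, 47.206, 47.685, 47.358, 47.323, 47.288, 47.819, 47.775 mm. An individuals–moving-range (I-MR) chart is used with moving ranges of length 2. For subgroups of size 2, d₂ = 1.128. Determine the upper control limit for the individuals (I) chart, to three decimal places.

48.279

X̄ = (47.242 + 47.541 + 47.875 + 47.305 + 47.531 + 47.871 + 47.302 + 47.406 + 47.206 + 47.685 + 47.358 + 47.323 + 47.288 + 47.819 + 47.775) / 15 = 47.5018
Moving ranges: 0.299, 0.334, 0.570, 0.226, 0.340, 0.569, 0.104, 0.200, 0.479, 0.327, 0.035, 0.035, 0.531, 0.044; M̄R̄ = 4.0930 / 14 = 0.2924
UCL = X̄ + 3·M̄R̄/d₂ = 47.5018 + 3 × 0.2924 / 1.128 = 48.2793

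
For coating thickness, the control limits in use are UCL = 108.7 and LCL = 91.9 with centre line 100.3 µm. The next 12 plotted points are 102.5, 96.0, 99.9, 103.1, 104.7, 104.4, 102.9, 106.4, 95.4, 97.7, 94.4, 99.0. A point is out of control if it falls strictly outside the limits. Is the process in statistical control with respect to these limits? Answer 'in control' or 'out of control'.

in control

All 12 points lie within [91.9, 108.7].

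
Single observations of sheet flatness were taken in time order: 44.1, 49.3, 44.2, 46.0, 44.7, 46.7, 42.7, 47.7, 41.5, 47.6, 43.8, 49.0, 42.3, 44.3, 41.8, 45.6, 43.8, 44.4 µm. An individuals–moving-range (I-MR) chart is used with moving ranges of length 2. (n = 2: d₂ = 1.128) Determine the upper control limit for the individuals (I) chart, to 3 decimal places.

X̄ = (44.1 + 49.3 + 44.2 + 46.0 + 44.7 + 46.7 + 42.7 + 47.7 + 41.5 + 47.6 + 43.8 + 49.0 + 42.3 + 44.3 + 41.8 + 45.6 + 43.8 + 44.4) / 18 = 44.9722
Moving ranges: 5.2, 5.1, 1.8, 1.3, 2.0, 4.0, 5.0, 6.2, 6.1, 3.8, 5.2, 6.7, 2.0, 2.5, 3.8, 1.8, 0.6; M̄R̄ = 63.1000 / 17 = 3.7118
UCL = X̄ + 3·M̄R̄/d₂ = 44.9722 + 3 × 3.7118 / 1.128 = 54.8439

54.844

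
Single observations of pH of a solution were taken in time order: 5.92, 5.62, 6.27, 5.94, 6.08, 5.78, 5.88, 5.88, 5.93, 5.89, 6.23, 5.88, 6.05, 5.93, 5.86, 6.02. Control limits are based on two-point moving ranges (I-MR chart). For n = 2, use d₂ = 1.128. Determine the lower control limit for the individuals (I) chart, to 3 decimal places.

X̄ = (5.92 + 5.62 + 6.27 + 5.94 + 6.08 + 5.78 + 5.88 + 5.88 + 5.93 + 5.89 + 6.23 + 5.88 + 6.05 + 5.93 + 5.86 + 6.02) / 16 = 5.9475
Moving ranges: 0.30, 0.65, 0.33, 0.14, 0.30, 0.10, 0.00, 0.05, 0.04, 0.34, 0.35, 0.17, 0.12, 0.07, 0.16; M̄R̄ = 3.1200 / 15 = 0.2080
LCL = X̄ − 3·M̄R̄/d₂ = 5.9475 − 3 × 0.2080 / 1.128 = 5.3943

5.394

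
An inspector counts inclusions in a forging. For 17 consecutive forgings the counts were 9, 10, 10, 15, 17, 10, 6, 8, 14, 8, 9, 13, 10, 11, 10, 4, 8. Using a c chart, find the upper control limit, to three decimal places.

19.660

c̄ = (9 + 10 + 10 + 15 + 17 + 10 + 6 + 8 + 14 + 8 + 9 + 13 + 10 + 11 + 10 + 4 + 8) / 17 = 172 / 17 = 10.1176
UCL = c̄ + 3√c̄ = 10.1176 + 3 × √10.1176 = 10.1176 + 3 × 3.1808 = 19.6601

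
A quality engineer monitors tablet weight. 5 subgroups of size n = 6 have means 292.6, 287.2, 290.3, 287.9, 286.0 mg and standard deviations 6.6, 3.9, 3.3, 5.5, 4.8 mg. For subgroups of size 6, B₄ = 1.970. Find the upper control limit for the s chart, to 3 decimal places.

9.495

s̄ = (6.6 + 3.9 + 3.3 + 5.5 + 4.8) / 5 = 4.8200
UCL_s = B₄·s̄ = 1.970 × 4.8200 = 9.4954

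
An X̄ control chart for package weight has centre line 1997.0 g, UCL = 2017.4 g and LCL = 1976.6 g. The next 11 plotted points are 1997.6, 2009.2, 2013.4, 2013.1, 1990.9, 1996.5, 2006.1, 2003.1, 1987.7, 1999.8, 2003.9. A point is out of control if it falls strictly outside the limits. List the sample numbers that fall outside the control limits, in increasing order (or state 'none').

none

All 11 points lie within [1976.6, 2017.4].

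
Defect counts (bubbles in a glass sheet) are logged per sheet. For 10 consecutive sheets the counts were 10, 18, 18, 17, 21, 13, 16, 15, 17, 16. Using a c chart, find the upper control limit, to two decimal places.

28.14

c̄ = (10 + 18 + 18 + 17 + 21 + 13 + 16 + 15 + 17 + 16) / 10 = 161 / 10 = 16.1000
UCL = c̄ + 3√c̄ = 16.1000 + 3 × √16.1000 = 16.1000 + 3 × 4.0125 = 28.1374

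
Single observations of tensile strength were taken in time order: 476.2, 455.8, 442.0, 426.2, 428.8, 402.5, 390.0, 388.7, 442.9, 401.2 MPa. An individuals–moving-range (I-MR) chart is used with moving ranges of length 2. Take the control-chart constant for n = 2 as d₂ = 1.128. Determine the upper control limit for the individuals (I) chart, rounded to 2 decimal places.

X̄ = (476.2 + 455.8 + 442.0 + 426.2 + 428.8 + 402.5 + 390.0 + 388.7 + 442.9 + 401.2) / 10 = 425.4300
Moving ranges: 20.4, 13.8, 15.8, 2.6, 26.3, 12.5, 1.3, 54.2, 41.7; M̄R̄ = 188.6000 / 9 = 20.9556
UCL = X̄ + 3·M̄R̄/d₂ = 425.4300 + 3 × 20.9556 / 1.128 = 481.1629

481.16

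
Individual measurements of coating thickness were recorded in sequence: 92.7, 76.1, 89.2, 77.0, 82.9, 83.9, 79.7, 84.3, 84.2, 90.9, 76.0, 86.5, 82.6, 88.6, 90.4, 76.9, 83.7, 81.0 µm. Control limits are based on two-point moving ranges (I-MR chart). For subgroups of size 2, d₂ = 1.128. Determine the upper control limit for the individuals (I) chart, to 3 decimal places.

103.177

X̄ = (92.7 + 76.1 + 89.2 + 77.0 + 82.9 + 83.9 + 79.7 + 84.3 + 84.2 + 90.9 + 76.0 + 86.5 + 82.6 + 88.6 + 90.4 + 76.9 + 83.7 + 81.0) / 18 = 83.7000
Moving ranges: 16.6, 13.1, 12.2, 5.9, 1.0, 4.2, 4.6, 0.1, 6.7, 14.9, 10.5, 3.9, 6.0, 1.8, 13.5, 6.8, 2.7; M̄R̄ = 124.5000 / 17 = 7.3235
UCL = X̄ + 3·M̄R̄/d₂ = 83.7000 + 3 × 7.3235 / 1.128 = 103.1775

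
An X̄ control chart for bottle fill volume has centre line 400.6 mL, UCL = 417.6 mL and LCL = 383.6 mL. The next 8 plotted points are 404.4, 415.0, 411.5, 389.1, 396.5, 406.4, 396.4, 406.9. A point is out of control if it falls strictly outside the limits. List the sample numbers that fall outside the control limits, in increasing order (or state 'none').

All 8 points lie within [383.6, 417.6].

none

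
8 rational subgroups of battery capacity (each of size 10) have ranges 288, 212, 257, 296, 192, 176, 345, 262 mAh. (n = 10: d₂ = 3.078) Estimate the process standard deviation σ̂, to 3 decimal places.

82.359

R̄ = (288 + 212 + 257 + 296 + 192 + 176 + 345 + 262) / 8 = 253.5000
σ̂ = R̄ / d₂ = 253.5000 / 3.078 = 82.3587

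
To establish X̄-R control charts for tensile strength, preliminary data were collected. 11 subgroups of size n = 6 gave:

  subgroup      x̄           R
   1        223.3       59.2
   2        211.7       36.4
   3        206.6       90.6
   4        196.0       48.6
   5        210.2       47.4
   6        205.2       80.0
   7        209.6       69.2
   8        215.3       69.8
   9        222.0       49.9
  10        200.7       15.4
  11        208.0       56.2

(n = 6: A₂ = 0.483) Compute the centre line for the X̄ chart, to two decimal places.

209.87

X̄̄ = (223.3 + 211.7 + 206.6 + 196.0 + 210.2 + 205.2 + 209.6 + 215.3 + 222.0 + 200.7 + 208.0) / 11 = 2308.6000 / 11 = 209.8727
CL = X̄̄ = 209.8727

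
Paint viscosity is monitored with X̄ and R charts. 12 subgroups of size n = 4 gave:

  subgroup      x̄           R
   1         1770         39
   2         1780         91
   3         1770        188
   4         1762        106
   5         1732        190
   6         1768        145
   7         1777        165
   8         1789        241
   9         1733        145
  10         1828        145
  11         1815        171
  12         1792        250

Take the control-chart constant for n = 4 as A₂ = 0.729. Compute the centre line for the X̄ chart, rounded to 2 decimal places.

X̄̄ = (1770 + 1780 + 1770 + 1762 + 1732 + 1768 + 1777 + 1789 + 1733 + 1828 + 1815 + 1792) / 12 = 21316.0000 / 12 = 1776.3333
CL = X̄̄ = 1776.3333

1776.33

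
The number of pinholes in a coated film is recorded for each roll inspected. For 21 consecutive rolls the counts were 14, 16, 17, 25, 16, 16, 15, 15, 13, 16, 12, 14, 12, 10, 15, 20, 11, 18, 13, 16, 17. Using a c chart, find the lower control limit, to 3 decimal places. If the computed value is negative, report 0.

3.557

c̄ = (14 + 16 + 17 + 25 + 16 + 16 + 15 + 15 + 13 + 16 + 12 + 14 + 12 + 10 + 15 + 20 + 11 + 18 + 13 + 16 + 17) / 21 = 321 / 21 = 15.2857
LCL = c̄ − 3√c̄ = 15.2857 − 3 × 3.9097 = 3.5566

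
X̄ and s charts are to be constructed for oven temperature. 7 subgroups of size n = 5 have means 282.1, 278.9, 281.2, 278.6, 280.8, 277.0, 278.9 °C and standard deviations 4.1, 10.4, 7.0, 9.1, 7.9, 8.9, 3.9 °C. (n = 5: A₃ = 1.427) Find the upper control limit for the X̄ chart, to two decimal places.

X̄̄ = (282.1 + 278.9 + 281.2 + 278.6 + 280.8 + 277.0 + 278.9) / 7 = 279.6429
s̄ = (4.1 + 10.4 + 7.0 + 9.1 + 7.9 + 8.9 + 3.9) / 7 = 7.3286
UCL = X̄̄ + A₃·s̄ = 279.6429 + 1.427 × 7.3286 = 290.1007

290.10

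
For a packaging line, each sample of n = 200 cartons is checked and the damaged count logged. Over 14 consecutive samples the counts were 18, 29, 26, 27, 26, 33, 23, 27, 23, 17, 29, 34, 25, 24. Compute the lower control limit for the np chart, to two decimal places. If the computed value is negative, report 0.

11.57

p̄ = Σdᵢ / (k·n) = 361 / (14 × 200) = 0.12893
LCL = np̄ − 3·√(np̄(1−p̄)) = 25.7857 − 3 × 4.7393 = 11.5677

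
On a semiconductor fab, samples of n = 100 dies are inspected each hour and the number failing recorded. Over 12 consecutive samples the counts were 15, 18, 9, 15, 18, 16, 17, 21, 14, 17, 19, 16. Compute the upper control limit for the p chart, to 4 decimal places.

0.2732

p̄ = Σdᵢ / (k·n) = 195 / (12 × 100) = 0.16250
UCL = p̄ + 3·√(p̄(1−p̄)/n) = 0.16250 + 3 × √(0.16250×0.83750/100) = 0.16250 + 3 × 0.03689 = 0.27317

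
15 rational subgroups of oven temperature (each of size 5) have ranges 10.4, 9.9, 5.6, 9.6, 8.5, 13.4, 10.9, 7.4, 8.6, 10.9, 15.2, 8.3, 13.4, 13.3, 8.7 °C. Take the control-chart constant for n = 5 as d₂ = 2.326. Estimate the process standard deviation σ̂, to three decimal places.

R̄ = (10.4 + 9.9 + 5.6 + 9.6 + 8.5 + 13.4 + 10.9 + 7.4 + 8.6 + 10.9 + 15.2 + 8.3 + 13.4 + 13.3 + 8.7) / 15 = 10.2733
σ̂ = R̄ / d₂ = 10.2733 / 2.326 = 4.4167

4.417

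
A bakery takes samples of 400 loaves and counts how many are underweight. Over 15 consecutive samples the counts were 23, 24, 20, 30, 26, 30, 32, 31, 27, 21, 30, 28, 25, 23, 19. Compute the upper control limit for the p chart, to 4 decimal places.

0.1018

p̄ = Σdᵢ / (k·n) = 389 / (15 × 400) = 0.06483
UCL = p̄ + 3·√(p̄(1−p̄)/n) = 0.06483 + 3 × √(0.06483×0.93517/400) = 0.06483 + 3 × 0.01231 = 0.10177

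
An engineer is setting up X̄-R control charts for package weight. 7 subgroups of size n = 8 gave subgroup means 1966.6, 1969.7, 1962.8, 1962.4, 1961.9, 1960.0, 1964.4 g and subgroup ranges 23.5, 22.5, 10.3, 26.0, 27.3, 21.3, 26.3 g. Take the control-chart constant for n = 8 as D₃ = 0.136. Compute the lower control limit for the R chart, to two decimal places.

R̄ = (23.5 + 22.5 + 10.3 + 26.0 + 27.3 + 21.3 + 26.3) / 7 = 157.2000 / 7 = 22.4571
LCL_R = D₃·R̄ = 0.136 × 22.4571 = 3.0542

3.05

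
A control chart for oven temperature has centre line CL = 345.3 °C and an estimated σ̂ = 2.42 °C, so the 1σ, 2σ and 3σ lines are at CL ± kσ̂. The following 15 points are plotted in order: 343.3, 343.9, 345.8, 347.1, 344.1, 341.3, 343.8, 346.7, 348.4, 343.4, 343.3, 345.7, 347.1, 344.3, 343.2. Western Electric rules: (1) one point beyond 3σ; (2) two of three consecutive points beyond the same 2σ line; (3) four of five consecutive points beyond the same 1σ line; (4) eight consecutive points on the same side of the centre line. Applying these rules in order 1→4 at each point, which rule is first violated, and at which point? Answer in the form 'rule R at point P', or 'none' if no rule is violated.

none

Zone of each point (C = within 1σ̂, B = 1σ̂–2σ̂, A = 2σ̂–3σ̂, * = beyond 3σ̂; sign = side of CL): 1:-C, 2:-C, 3:+C, 4:+C, 5:-C, 6:-B, 7:-C, 8:+C, 9:+B, 10:-C, 11:-C, 12:+C, 13:+C, 14:-C, 15:-C
No rule fires across all 15 points.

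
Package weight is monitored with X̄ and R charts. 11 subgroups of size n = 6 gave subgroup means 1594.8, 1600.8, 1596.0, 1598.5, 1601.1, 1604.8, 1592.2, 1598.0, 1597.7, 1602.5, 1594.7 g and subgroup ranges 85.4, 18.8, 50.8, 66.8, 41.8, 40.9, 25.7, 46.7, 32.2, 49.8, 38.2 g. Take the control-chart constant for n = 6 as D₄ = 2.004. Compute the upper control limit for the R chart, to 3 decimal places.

R̄ = (85.4 + 18.8 + 50.8 + 66.8 + 41.8 + 40.9 + 25.7 + 46.7 + 32.2 + 49.8 + 38.2) / 11 = 497.1000 / 11 = 45.1909
UCL_R = D₄·R̄ = 2.004 × 45.1909 = 90.5626

90.563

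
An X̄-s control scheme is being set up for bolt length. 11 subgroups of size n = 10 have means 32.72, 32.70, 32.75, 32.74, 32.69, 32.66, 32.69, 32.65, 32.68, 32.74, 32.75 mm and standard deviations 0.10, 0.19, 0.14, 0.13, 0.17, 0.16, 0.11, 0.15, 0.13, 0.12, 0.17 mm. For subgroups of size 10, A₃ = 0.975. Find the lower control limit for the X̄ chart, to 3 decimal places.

32.567

X̄̄ = (32.72 + 32.70 + 32.75 + 32.74 + 32.69 + 32.66 + 32.69 + 32.65 + 32.68 + 32.74 + 32.75) / 11 = 32.7064
s̄ = (0.10 + 0.19 + 0.14 + 0.13 + 0.17 + 0.16 + 0.11 + 0.15 + 0.13 + 0.12 + 0.17) / 11 = 0.1427
LCL = X̄̄ − A₃·s̄ = 32.7064 − 0.975 × 0.1427 = 32.5672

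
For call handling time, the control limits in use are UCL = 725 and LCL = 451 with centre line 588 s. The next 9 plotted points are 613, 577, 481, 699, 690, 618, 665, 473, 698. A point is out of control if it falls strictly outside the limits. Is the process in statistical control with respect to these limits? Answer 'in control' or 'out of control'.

in control

All 9 points lie within [451, 725].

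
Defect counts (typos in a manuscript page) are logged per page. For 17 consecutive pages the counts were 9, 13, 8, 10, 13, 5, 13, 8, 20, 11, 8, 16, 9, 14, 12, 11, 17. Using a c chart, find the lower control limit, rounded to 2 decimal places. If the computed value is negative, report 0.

c̄ = (9 + 13 + 8 + 10 + 13 + 5 + 13 + 8 + 20 + 11 + 8 + 16 + 9 + 14 + 12 + 11 + 17) / 17 = 197 / 17 = 11.5882
LCL = c̄ − 3√c̄ = 11.5882 − 3 × 3.4041 = 1.3758

1.38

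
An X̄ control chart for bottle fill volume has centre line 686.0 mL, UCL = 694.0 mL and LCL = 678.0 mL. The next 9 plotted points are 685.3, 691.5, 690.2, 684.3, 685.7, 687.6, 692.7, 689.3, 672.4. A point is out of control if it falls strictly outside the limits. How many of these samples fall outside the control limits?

1

Compare each point to [678.0, 694.0]: sample 9 = 672.4 < LCL.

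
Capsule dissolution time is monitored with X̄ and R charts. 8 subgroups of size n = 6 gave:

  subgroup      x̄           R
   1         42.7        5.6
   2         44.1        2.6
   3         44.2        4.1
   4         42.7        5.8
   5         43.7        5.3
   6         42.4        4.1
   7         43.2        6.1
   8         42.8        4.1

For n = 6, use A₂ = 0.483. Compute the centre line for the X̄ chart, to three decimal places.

43.225

X̄̄ = (42.7 + 44.1 + 44.2 + 42.7 + 43.7 + 42.4 + 43.2 + 42.8) / 8 = 345.8000 / 8 = 43.2250
CL = X̄̄ = 43.2250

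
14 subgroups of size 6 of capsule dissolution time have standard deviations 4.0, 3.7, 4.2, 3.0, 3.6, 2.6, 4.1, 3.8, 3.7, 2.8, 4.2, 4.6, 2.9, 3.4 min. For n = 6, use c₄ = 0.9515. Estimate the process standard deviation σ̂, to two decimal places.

s̄ = (4.0 + 3.7 + 4.2 + 3.0 + 3.6 + 2.6 + 4.1 + 3.8 + 3.7 + 2.8 + 4.2 + 4.6 + 2.9 + 3.4) / 14 = 3.6143
σ̂ = s̄ / c₄ = 3.6143 / 0.9515 = 3.7985

3.80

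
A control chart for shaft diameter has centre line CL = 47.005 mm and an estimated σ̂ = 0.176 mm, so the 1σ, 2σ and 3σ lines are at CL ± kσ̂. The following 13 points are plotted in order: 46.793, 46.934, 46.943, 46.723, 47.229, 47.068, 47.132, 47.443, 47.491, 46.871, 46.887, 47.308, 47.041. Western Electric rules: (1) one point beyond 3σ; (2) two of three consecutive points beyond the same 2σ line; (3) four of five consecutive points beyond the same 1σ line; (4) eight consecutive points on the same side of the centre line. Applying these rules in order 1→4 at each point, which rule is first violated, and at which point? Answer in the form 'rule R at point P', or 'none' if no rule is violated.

rule 2 at point 9

Zone of each point (C = within 1σ̂, B = 1σ̂–2σ̂, A = 2σ̂–3σ̂, * = beyond 3σ̂; sign = side of CL): 1:-B, 2:-C, 3:-C, 4:-B, 5:+B, 6:+C, 7:+C, 8:+A, 9:+A, 10:-C, 11:-C, 12:+B, 13:+C
Rule 2 (two of three consecutive points beyond the same 2σ limit) is satisfied at point 9.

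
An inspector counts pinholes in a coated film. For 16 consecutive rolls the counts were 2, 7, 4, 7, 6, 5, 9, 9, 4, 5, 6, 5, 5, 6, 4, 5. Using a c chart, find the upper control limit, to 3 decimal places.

12.638

c̄ = (2 + 7 + 4 + 7 + 6 + 5 + 9 + 9 + 4 + 5 + 6 + 5 + 5 + 6 + 4 + 5) / 16 = 89 / 16 = 5.5625
UCL = c̄ + 3√c̄ = 5.5625 + 3 × √5.5625 = 5.5625 + 3 × 2.3585 = 12.6380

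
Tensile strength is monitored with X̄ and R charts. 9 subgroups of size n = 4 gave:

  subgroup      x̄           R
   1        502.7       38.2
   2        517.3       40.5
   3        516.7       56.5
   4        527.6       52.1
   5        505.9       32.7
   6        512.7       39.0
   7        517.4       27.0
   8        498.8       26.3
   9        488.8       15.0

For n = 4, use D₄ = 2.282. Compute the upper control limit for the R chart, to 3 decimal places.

R̄ = (38.2 + 40.5 + 56.5 + 52.1 + 32.7 + 39.0 + 27.0 + 26.3 + 15.0) / 9 = 327.3000 / 9 = 36.3667
UCL_R = D₄·R̄ = 2.282 × 36.3667 = 82.9887

82.989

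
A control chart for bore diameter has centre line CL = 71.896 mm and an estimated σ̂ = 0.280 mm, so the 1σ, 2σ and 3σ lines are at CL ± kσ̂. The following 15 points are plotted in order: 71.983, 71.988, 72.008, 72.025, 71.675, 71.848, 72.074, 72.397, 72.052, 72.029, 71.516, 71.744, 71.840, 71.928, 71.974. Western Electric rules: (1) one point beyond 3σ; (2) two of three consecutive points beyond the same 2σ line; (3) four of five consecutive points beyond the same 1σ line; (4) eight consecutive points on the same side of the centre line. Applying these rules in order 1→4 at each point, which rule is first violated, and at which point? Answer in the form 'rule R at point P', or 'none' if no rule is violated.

none

Zone of each point (C = within 1σ̂, B = 1σ̂–2σ̂, A = 2σ̂–3σ̂, * = beyond 3σ̂; sign = side of CL): 1:+C, 2:+C, 3:+C, 4:+C, 5:-C, 6:-C, 7:+C, 8:+B, 9:+C, 10:+C, 11:-B, 12:-C, 13:-C, 14:+C, 15:+C
No rule fires across all 15 points.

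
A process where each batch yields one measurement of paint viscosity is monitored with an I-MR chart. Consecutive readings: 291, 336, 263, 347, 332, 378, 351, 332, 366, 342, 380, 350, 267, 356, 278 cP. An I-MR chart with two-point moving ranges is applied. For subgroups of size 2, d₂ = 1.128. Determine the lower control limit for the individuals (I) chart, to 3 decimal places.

201.137

X̄ = (291 + 336 + 263 + 347 + 332 + 378 + 351 + 332 + 366 + 342 + 380 + 350 + 267 + 356 + 278) / 15 = 331.2667
Moving ranges: 45, 73, 84, 15, 46, 27, 19, 34, 24, 38, 30, 83, 89, 78; M̄R̄ = 685.0000 / 14 = 48.9286
LCL = X̄ − 3·M̄R̄/d₂ = 331.2667 − 3 × 48.9286 / 1.128 = 201.1375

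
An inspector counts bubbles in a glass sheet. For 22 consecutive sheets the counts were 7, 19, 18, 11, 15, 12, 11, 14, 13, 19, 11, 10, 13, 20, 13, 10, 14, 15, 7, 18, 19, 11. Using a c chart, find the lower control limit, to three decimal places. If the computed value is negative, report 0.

c̄ = (7 + 19 + 18 + 11 + 15 + 12 + 11 + 14 + 13 + 19 + 11 + 10 + 13 + 20 + 13 + 10 + 14 + 15 + 7 + 18 + 19 + 11) / 22 = 300 / 22 = 13.6364
LCL = c̄ − 3√c̄ = 13.6364 − 3 × 3.6927 = 2.5581

2.558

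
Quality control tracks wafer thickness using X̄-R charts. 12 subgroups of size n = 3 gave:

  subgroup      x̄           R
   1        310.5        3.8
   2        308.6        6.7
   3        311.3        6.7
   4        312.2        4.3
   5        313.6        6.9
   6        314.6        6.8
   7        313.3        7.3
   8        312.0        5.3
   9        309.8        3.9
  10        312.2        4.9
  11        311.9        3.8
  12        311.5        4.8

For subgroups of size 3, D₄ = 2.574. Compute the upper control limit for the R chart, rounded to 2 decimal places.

13.99

R̄ = (3.8 + 6.7 + 6.7 + 4.3 + 6.9 + 6.8 + 7.3 + 5.3 + 3.9 + 4.9 + 3.8 + 4.8) / 12 = 65.2000 / 12 = 5.4333
UCL_R = D₄·R̄ = 2.574 × 5.4333 = 13.9854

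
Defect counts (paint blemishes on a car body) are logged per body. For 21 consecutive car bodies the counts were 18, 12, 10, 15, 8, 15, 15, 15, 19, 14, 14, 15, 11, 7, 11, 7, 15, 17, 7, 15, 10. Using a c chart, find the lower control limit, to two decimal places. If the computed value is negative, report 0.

c̄ = (18 + 12 + 10 + 15 + 8 + 15 + 15 + 15 + 19 + 14 + 14 + 15 + 11 + 7 + 11 + 7 + 15 + 17 + 7 + 15 + 10) / 21 = 270 / 21 = 12.8571
LCL = c̄ − 3√c̄ = 12.8571 − 3 × 3.5857 = 2.1001

2.10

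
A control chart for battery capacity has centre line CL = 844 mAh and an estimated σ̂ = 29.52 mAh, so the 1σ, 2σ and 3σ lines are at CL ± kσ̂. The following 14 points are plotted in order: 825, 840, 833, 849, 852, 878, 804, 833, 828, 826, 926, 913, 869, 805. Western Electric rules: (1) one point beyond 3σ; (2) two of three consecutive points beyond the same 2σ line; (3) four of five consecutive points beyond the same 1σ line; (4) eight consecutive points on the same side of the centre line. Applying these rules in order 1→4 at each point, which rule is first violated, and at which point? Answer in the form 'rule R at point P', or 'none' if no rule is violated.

rule 2 at point 12

Zone of each point (C = within 1σ̂, B = 1σ̂–2σ̂, A = 2σ̂–3σ̂, * = beyond 3σ̂; sign = side of CL): 1:-C, 2:-C, 3:-C, 4:+C, 5:+C, 6:+B, 7:-B, 8:-C, 9:-C, 10:-C, 11:+A, 12:+A, 13:+C, 14:-B
Rule 2 (two of three consecutive points beyond the same 2σ limit) is satisfied at point 12.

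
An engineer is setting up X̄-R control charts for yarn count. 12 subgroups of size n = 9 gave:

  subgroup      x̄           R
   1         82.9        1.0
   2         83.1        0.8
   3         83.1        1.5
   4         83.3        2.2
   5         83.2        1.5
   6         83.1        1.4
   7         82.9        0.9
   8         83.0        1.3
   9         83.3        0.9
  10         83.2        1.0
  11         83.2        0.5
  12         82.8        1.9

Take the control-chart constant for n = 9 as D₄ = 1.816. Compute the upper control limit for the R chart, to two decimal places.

2.25

R̄ = (1.0 + 0.8 + 1.5 + 2.2 + 1.5 + 1.4 + 0.9 + 1.3 + 0.9 + 1.0 + 0.5 + 1.9) / 12 = 14.9000 / 12 = 1.2417
UCL_R = D₄·R̄ = 1.816 × 1.2417 = 2.2549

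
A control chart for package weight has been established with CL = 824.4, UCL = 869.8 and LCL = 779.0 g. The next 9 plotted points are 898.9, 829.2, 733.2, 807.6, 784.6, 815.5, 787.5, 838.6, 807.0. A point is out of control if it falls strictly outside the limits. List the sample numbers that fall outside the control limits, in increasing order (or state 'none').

1, 3

Compare each point to [779.0, 869.8]: sample 1 = 898.9 > UCL; sample 3 = 733.2 < LCL.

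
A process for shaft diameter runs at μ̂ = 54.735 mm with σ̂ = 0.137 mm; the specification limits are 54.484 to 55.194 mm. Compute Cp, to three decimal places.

Cp = (USL − LSL) / (6σ̂) = (55.194 − 54.484) / (6 × 0.137) = 0.7100 / 0.8220 = 0.8637

0.864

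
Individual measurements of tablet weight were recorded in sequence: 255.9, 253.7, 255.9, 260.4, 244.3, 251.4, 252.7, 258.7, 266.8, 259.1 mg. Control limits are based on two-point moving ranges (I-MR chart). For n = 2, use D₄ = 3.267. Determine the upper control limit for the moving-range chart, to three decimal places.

20.038

Moving ranges: 2.2, 2.2, 4.5, 16.1, 7.1, 1.3, 6.0, 8.1, 7.7; M̄R̄ = 55.2000 / 9 = 6.1333
UCL_MR = D₄·M̄R̄ = 3.267 × 6.1333 = 20.0376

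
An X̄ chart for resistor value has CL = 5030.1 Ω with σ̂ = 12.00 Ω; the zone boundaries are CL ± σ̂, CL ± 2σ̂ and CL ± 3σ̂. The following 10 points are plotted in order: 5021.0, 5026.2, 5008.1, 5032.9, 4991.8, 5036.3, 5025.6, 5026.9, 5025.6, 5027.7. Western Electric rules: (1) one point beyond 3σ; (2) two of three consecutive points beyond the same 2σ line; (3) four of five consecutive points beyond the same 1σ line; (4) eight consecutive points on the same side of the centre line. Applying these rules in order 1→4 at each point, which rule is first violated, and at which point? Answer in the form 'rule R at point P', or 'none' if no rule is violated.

Zone of each point (C = within 1σ̂, B = 1σ̂–2σ̂, A = 2σ̂–3σ̂, * = beyond 3σ̂; sign = side of CL): 1:-C, 2:-C, 3:-B, 4:+C, 5:-*, 6:+C, 7:-C, 8:-C, 9:-C, 10:-C
Rule 1 (one point beyond the 3σ limits) is satisfied at point 5.

rule 1 at point 5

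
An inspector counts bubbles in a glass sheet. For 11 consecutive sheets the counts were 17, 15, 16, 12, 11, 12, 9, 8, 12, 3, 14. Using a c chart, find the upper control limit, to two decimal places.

c̄ = (17 + 15 + 16 + 12 + 11 + 12 + 9 + 8 + 12 + 3 + 14) / 11 = 129 / 11 = 11.7273
UCL = c̄ + 3√c̄ = 11.7273 + 3 × √11.7273 = 11.7273 + 3 × 3.4245 = 22.0008

22.00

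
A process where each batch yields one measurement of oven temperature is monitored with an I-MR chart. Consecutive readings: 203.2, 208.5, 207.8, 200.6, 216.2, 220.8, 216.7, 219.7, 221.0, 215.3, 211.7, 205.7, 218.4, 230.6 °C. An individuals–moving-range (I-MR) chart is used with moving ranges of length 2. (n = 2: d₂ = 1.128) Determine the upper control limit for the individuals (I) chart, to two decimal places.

X̄ = (203.2 + 208.5 + 207.8 + 200.6 + 216.2 + 220.8 + 216.7 + 219.7 + 221.0 + 215.3 + 211.7 + 205.7 + 218.4 + 230.6) / 14 = 214.0143
Moving ranges: 5.3, 0.7, 7.2, 15.6, 4.6, 4.1, 3.0, 1.3, 5.7, 3.6, 6.0, 12.7, 12.2; M̄R̄ = 82.0000 / 13 = 6.3077
UCL = X̄ + 3·M̄R̄/d₂ = 214.0143 + 3 × 6.3077 / 1.128 = 230.7901

230.79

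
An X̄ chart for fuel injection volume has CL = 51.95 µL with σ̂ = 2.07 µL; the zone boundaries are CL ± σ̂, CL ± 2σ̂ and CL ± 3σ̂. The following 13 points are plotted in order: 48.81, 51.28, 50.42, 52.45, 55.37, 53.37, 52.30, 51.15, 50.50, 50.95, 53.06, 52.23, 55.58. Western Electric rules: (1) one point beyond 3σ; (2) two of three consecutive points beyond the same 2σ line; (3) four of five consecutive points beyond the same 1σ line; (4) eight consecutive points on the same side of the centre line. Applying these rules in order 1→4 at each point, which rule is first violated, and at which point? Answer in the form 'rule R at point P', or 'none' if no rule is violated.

Zone of each point (C = within 1σ̂, B = 1σ̂–2σ̂, A = 2σ̂–3σ̂, * = beyond 3σ̂; sign = side of CL): 1:-B, 2:-C, 3:-C, 4:+C, 5:+B, 6:+C, 7:+C, 8:-C, 9:-C, 10:-C, 11:+C, 12:+C, 13:+B
No rule fires across all 13 points.

none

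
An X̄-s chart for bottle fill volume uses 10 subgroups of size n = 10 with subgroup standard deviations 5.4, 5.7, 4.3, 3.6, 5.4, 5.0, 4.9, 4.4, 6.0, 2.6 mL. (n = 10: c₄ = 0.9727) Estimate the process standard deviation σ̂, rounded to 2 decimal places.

4.86

s̄ = (5.4 + 5.7 + 4.3 + 3.6 + 5.4 + 5.0 + 4.9 + 4.4 + 6.0 + 2.6) / 10 = 4.7300
σ̂ = s̄ / c₄ = 4.7300 / 0.9727 = 4.8628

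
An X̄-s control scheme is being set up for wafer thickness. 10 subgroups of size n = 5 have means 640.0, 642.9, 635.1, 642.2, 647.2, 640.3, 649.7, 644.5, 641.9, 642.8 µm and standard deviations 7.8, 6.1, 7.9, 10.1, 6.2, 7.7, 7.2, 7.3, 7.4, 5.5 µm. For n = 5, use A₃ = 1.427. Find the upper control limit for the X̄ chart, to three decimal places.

X̄̄ = (640.0 + 642.9 + 635.1 + 642.2 + 647.2 + 640.3 + 649.7 + 644.5 + 641.9 + 642.8) / 10 = 642.6600
s̄ = (7.8 + 6.1 + 7.9 + 10.1 + 6.2 + 7.7 + 7.2 + 7.3 + 7.4 + 5.5) / 10 = 7.3200
UCL = X̄̄ + A₃·s̄ = 642.6600 + 1.427 × 7.3200 = 653.1056

653.106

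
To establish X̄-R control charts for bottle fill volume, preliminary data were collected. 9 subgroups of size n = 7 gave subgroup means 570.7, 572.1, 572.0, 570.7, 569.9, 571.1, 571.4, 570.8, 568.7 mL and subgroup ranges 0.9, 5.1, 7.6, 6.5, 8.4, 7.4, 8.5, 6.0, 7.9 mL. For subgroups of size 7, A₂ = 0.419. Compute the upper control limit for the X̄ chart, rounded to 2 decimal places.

573.54

X̄̄ = (570.7 + 572.1 + 572.0 + 570.7 + 569.9 + 571.1 + 571.4 + 570.8 + 568.7) / 9 = 5137.4000 / 9 = 570.8222
R̄ = (0.9 + 5.1 + 7.6 + 6.5 + 8.4 + 7.4 + 8.5 + 6.0 + 7.9) / 9 = 58.3000 / 9 = 6.4778
UCL = X̄̄ + A₂·R̄ = 570.8222 + 0.419 × 6.4778 = 573.5364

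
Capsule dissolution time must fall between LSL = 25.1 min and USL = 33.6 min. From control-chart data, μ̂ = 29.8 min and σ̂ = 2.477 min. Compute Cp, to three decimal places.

Cp = (USL − LSL) / (6σ̂) = (33.6 − 25.1) / (6 × 2.477) = 8.5000 / 14.8620 = 0.5719

0.572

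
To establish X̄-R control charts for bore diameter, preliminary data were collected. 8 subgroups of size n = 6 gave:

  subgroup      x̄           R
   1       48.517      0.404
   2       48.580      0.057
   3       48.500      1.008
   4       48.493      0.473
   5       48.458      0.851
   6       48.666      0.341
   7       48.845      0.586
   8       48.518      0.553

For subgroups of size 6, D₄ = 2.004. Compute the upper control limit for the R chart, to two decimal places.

1.07

R̄ = (0.404 + 0.057 + 1.008 + 0.473 + 0.851 + 0.341 + 0.586 + 0.553) / 8 = 4.2730 / 8 = 0.5341
UCL_R = D₄·R̄ = 2.004 × 0.5341 = 1.0704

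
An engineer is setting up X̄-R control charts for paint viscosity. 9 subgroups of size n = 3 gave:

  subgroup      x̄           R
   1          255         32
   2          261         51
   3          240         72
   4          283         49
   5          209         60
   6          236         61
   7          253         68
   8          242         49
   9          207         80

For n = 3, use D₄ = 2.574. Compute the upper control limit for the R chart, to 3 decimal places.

149.292

R̄ = (32 + 51 + 72 + 49 + 60 + 61 + 68 + 49 + 80) / 9 = 522.0000 / 9 = 58.0000
UCL_R = D₄·R̄ = 2.574 × 58.0000 = 149.2920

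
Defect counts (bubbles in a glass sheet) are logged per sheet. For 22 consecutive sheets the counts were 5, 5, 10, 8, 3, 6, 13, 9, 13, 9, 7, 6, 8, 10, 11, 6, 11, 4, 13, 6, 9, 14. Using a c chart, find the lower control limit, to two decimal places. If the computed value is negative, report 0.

c̄ = (5 + 5 + 10 + 8 + 3 + 6 + 13 + 9 + 13 + 9 + 7 + 6 + 8 + 10 + 11 + 6 + 11 + 4 + 13 + 6 + 9 + 14) / 22 = 186 / 22 = 8.4545
LCL = c̄ − 3√c̄ = 8.4545 − 3 × 2.9077 = -0.2685 → 0 (cannot be negative)

0.00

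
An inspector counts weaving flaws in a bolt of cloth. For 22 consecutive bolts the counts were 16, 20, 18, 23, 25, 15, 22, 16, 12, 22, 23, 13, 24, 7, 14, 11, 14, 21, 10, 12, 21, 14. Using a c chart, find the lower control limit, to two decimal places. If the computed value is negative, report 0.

4.60

c̄ = (16 + 20 + 18 + 23 + 25 + 15 + 22 + 16 + 12 + 22 + 23 + 13 + 24 + 7 + 14 + 11 + 14 + 21 + 10 + 12 + 21 + 14) / 22 = 373 / 22 = 16.9545
LCL = c̄ − 3√c̄ = 16.9545 − 3 × 4.1176 = 4.6018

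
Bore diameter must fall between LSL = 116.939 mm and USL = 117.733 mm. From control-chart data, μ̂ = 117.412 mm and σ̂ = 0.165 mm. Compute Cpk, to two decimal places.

0.65

Cpu = (USL − μ̂) / (3σ̂) = (117.733 − 117.412) / (3 × 0.165) = 0.6485; Cpl = (μ̂ − LSL) / (3σ̂) = (117.412 − 116.939) / (3 × 0.165) = 0.9556; Cpk = min(Cpu, Cpl) = 0.6485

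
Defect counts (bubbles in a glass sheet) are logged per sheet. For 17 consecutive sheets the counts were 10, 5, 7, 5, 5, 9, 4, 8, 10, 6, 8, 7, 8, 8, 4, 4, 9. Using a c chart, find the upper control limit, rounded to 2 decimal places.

c̄ = (10 + 5 + 7 + 5 + 5 + 9 + 4 + 8 + 10 + 6 + 8 + 7 + 8 + 8 + 4 + 4 + 9) / 17 = 117 / 17 = 6.8824
UCL = c̄ + 3√c̄ = 6.8824 + 3 × √6.8824 = 6.8824 + 3 × 2.6234 = 14.7526

14.75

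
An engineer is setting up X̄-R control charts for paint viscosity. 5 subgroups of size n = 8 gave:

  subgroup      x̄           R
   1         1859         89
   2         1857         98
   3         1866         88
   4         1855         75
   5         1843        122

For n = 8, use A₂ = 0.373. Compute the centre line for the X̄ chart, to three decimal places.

1856.000

X̄̄ = (1859 + 1857 + 1866 + 1855 + 1843) / 5 = 9280.0000 / 5 = 1856.0000
CL = X̄̄ = 1856.0000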